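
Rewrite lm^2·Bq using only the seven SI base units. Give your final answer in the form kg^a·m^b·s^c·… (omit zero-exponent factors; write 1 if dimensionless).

lm = cd.
So lm² = cd².
Bq = s⁻¹.
Combining: lm²·Bq = cd² · s⁻¹ = s⁻¹·cd².

s⁻¹·cd²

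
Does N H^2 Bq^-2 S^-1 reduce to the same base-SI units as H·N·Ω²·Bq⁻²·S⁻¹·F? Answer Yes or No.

Left side:
  N = kg·m/s² = kg·m·s⁻² (force = mass × acceleration).
  H = Wb/A (inductance = flux per current),
      = kg·m²·s⁻²·A⁻².
  So H² = kg²·m⁴·s⁻⁴·A⁻⁴.
  Bq = 1/s = s⁻¹ (activity is decays per second).
  So Bq⁻² = s².
  S = 1/Ω (conductance is reciprocal resistance),
      = kg⁻¹·m⁻²·s³·A².
  So S⁻¹ = kg·m²·s⁻³·A⁻².
  Combining: N·H²·Bq⁻²·S⁻¹ = (kg·m·s⁻²) · (kg²·m⁴·s⁻⁴·A⁻⁴) · s² · (kg·m²·s⁻³·A⁻²) = kg⁴·m⁷·s⁻⁷·A⁻⁶.
Right side:
  H = Wb/A (inductance = flux per current),
      = kg·m²·s⁻²·A⁻².
  N = kg·m/s² = kg·m·s⁻² (force = mass × acceleration).
  Ω = V/A (resistance = voltage per current),
      = kg·m²·s⁻³·A⁻².
  So Ω² = kg²·m⁴·s⁻⁶·A⁻⁴.
  Bq = 1/s = s⁻¹ (activity is decays per second).
  So Bq⁻² = s².
  S = 1/Ω (conductance is reciprocal resistance),
      = kg⁻¹·m⁻²·s³·A².
  So S⁻¹ = kg·m²·s⁻³·A⁻².
  F = C/V (capacitance = charge per voltage),
      = A·s/(kg·m²·s⁻³·A⁻¹) (substituting C and V),
      = kg⁻¹·m⁻²·s⁴·A².
  Combining: H·N·Ω²·Bq⁻²·S⁻¹·F = (kg·m²·s⁻²·A⁻²) · (kg·m·s⁻²) · (kg²·m⁴·s⁻⁶·A⁻⁴) · s² · (kg·m²·s⁻³·A⁻²) · (kg⁻¹·m⁻²·s⁴·A²) = kg⁴·m⁷·s⁻⁷·A⁻⁶.
Both reduce to kg⁴·m⁷·s⁻⁷·A⁻⁶.

Yes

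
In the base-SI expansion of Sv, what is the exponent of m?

2

Sv = J/kg (equivalent dose = energy per mass),
    = m²·s⁻².
The exponent of m is 2.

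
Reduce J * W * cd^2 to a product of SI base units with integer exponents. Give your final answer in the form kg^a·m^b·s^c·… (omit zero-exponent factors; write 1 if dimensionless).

kg²·m⁴·s⁻⁵·cd²

J = N·m (work = force × distance),
    = kg·m²·s⁻².
W = J/s (power = energy per time),
    = kg·m²·s⁻³.
Combining: J·W·cd² = (kg·m²·s⁻²) · (kg·m²·s⁻³) · cd² = kg²·m⁴·s⁻⁵·cd².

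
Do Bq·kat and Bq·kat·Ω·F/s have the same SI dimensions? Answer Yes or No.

Yes

Left side:
  Bq = s⁻¹.
  kat = s⁻¹·mol.
  Combining: Bq·kat = s⁻¹ · (s⁻¹·mol) = s⁻²·mol.
Right side:
  Bq = 1/s = s⁻¹ (activity is decays per second).
  kat = mol/s = s⁻¹·mol (catalytic activity).
  Ω = V/A (resistance = voltage per current),
      = kg·m²·s⁻³·A⁻².
  F = C/V (capacitance = charge per voltage),
      = A·s/(kg·m²·s⁻³·A⁻¹) (substituting C and V),
      = kg⁻¹·m⁻²·s⁴·A².
  Combining: Bq·kat·s⁻¹·Ω·F = s⁻¹ · (s⁻¹·mol) · s⁻¹ · (kg·m²·s⁻³·A⁻²) · (kg⁻¹·m⁻²·s⁴·A²) = s⁻²·mol.
Both reduce to s⁻²·mol.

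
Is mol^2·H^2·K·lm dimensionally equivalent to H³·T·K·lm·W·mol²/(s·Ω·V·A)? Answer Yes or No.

Left side:
  H = Wb/A (inductance = flux per current),
      = kg·m²·s⁻²·A⁻².
  So H² = kg²·m⁴·s⁻⁴·A⁻⁴.
  lm = cd·sr = cd (luminous flux; sr is dimensionless).
  Combining: mol²·H²·K·lm = mol² · (kg²·m⁴·s⁻⁴·A⁻⁴) · K · cd = kg²·m⁴·s⁻⁴·A⁻⁴·K·mol²·cd.
Right side:
  H = Wb/A (inductance = flux per current),
      = kg·m²·s⁻²·A⁻².
  So H³ = kg³·m⁶·s⁻⁶·A⁻⁶.
  Ω = V/A (resistance = voltage per current),
      = kg·m²·s⁻³·A⁻².
  So Ω⁻¹ = kg⁻¹·m⁻²·s³·A².
  T = Wb/m² (flux density = flux per area),
      = kg·s⁻²·A⁻¹.
  V = W/A (potential = power per current),
      = kg·m²·s⁻³·A⁻¹.
  So V⁻¹ = kg⁻¹·m⁻²·s³·A.
  lm = cd·sr = cd (luminous flux; sr is dimensionless).
  W = J/s (power = energy per time),
      = kg·m²·s⁻³.
  Combining: s⁻¹·H³·Ω⁻¹·T·K·V⁻¹·lm·W·mol²·A⁻¹ = s⁻¹ · (kg³·m⁶·s⁻⁶·A⁻⁶) · (kg⁻¹·m⁻²·s³·A²) · (kg·s⁻²·A⁻¹) · K · (kg⁻¹·m⁻²·s³·A) · cd · (kg·m²·s⁻³) · mol² · A⁻¹ = kg³·m⁴·s⁻⁶·A⁻⁵·K·mol²·cd.
Left is kg²·m⁴·s⁻⁴·A⁻⁴·K·mol²·cd; right is kg³·m⁴·s⁻⁶·A⁻⁵·K·mol²·cd — different.

No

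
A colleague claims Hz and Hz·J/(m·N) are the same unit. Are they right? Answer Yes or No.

Left side:
  Hz = s⁻¹.
Right side:
  Hz = s⁻¹.
  J = kg·m²·s⁻².
  N = kg·m·s⁻².
  So N⁻¹ = kg⁻¹·m⁻¹·s².
  Combining: m⁻¹·Hz·J·N⁻¹ = m⁻¹ · s⁻¹ · (kg·m²·s⁻²) · (kg⁻¹·m⁻¹·s²) = s⁻¹.
Both reduce to s⁻¹.

Yes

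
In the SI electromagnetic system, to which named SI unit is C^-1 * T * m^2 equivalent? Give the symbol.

Ω

C = A·s = s·A (charge = current × time).
So C⁻¹ = s⁻¹·A⁻¹.
T = Wb/m² (flux density = flux per area),
    = kg·s⁻²·A⁻¹.
Combining: C⁻¹·T·m² = (s⁻¹·A⁻¹) · (kg·s⁻²·A⁻¹) · m² = kg·m²·s⁻³·A⁻².
kg·m²·s⁻³·A⁻² is the base-SI form of the ohm.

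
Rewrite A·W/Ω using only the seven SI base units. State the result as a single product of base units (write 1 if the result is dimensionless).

W = kg·m²·s⁻³.
Ω = kg·m²·s⁻³·A⁻².
So Ω⁻¹ = kg⁻¹·m⁻²·s³·A².
Combining: A·W·Ω⁻¹ = A · (kg·m²·s⁻³) · (kg⁻¹·m⁻²·s³·A²) = A³.

A³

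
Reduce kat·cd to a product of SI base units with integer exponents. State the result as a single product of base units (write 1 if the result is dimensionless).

s⁻¹·mol·cd

kat = mol/s = s⁻¹·mol (catalytic activity).
Combining: kat·cd = (s⁻¹·mol) · cd = s⁻¹·mol·cd.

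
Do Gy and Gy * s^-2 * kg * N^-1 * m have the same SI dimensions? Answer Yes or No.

Yes

Left side:
  Gy = J/kg (absorbed dose = energy per mass),
      = m²·s⁻².
Right side:
  Gy = J/kg (absorbed dose = energy per mass),
      = m²·s⁻².
  N = kg·m/s² = kg·m·s⁻² (force = mass × acceleration).
  So N⁻¹ = kg⁻¹·m⁻¹·s².
  Combining: Gy·s⁻²·kg·N⁻¹·m = (m²·s⁻²) · s⁻² · kg · (kg⁻¹·m⁻¹·s²) · m = m²·s⁻².
Both reduce to m²·s⁻².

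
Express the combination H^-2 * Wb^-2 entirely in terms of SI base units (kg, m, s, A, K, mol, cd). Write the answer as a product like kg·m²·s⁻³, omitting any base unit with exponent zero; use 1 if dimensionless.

kg⁻⁴·m⁻⁸·s⁸·A⁶

H = Wb/A (inductance = flux per current),
    = kg·m²·s⁻²·A⁻².
So H⁻² = kg⁻²·m⁻⁴·s⁴·A⁴.
Wb = V·s (flux: a volt is a weber per second),
    = kg·m²·s⁻²·A⁻¹.
So Wb⁻² = kg⁻²·m⁻⁴·s⁴·A².
Combining: H⁻²·Wb⁻² = (kg⁻²·m⁻⁴·s⁴·A⁴) · (kg⁻²·m⁻⁴·s⁴·A²) = kg⁻⁴·m⁻⁸·s⁸·A⁶.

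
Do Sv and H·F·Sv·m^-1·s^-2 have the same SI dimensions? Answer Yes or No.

No

Left side:
  Sv = J/kg (equivalent dose = energy per mass),
      = m²·s⁻².
Right side:
  H = kg·m²·s⁻²·A⁻².
  F = kg⁻¹·m⁻²·s⁴·A².
  Sv = m²·s⁻².
  Combining: H·F·Sv·m⁻¹·s⁻² = (kg·m²·s⁻²·A⁻²) · (kg⁻¹·m⁻²·s⁴·A²) · (m²·s⁻²) · m⁻¹ · s⁻² = m·s⁻².
Left is m²·s⁻²; right is m·s⁻² — different.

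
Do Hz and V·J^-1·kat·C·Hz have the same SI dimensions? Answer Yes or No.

Left side:
  Hz = s⁻¹.
Right side:
  V = kg·m²·s⁻³·A⁻¹.
  J = kg·m²·s⁻².
  So J⁻¹ = kg⁻¹·m⁻²·s².
  kat = s⁻¹·mol.
  C = s·A.
  Hz = s⁻¹.
  Combining: V·J⁻¹·kat·C·Hz = (kg·m²·s⁻³·A⁻¹) · (kg⁻¹·m⁻²·s²) · (s⁻¹·mol) · (s·A) · s⁻¹ = s⁻²·mol.
Left is s⁻¹; right is s⁻²·mol — different.

No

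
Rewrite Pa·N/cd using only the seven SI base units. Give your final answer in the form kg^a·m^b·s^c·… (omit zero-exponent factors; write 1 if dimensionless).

kg²·s⁻⁴·cd⁻¹

Pa = N/m² (pressure = force per area),
    = kg·m⁻¹·s⁻².
N = kg·m/s² = kg·m·s⁻² (force = mass × acceleration).
Combining: Pa·cd⁻¹·N = (kg·m⁻¹·s⁻²) · cd⁻¹ · (kg·m·s⁻²) = kg²·s⁻⁴·cd⁻¹.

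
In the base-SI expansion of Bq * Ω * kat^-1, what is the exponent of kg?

1

Bq = s⁻¹.
Ω = kg·m²·s⁻³·A⁻².
kat = s⁻¹·mol.
So kat⁻¹ = s·mol⁻¹.
Combining: Bq·Ω·kat⁻¹ = s⁻¹ · (kg·m²·s⁻³·A⁻²) · (s·mol⁻¹) = kg·m²·s⁻³·A⁻²·mol⁻¹.
The exponent of kg is 1.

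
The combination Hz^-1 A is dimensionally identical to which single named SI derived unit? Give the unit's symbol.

C

Hz = 1/s = s⁻¹ (frequency is cycles per second).
So Hz⁻¹ = s.
Combining: Hz⁻¹·A = s · A = s·A.
s·A is the base-SI form of the coulomb.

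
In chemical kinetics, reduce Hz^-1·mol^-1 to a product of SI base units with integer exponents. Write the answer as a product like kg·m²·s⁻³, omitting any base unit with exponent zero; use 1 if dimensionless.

s·mol⁻¹

Hz = s⁻¹.
So Hz⁻¹ = s.
Combining: Hz⁻¹·mol⁻¹ = s · mol⁻¹ = s·mol⁻¹.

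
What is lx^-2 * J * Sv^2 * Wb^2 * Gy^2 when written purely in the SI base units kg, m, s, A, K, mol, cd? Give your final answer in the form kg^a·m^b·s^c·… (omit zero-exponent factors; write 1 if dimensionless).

kg³·m¹⁸·s⁻¹⁴·A⁻²·cd⁻²

lx = lm/m² (illuminance = luminous flux per area),
    = m⁻²·cd.
So lx⁻² = m⁴·cd⁻².
J = N·m (work = force × distance),
    = kg·m²·s⁻².
Sv = J/kg (equivalent dose = energy per mass),
    = m²·s⁻².
So Sv² = m⁴·s⁻⁴.
Wb = V·s (flux: a volt is a weber per second),
    = kg·m²·s⁻²·A⁻¹.
So Wb² = kg²·m⁴·s⁻⁴·A⁻².
Gy = J/kg (absorbed dose = energy per mass),
    = m²·s⁻².
So Gy² = m⁴·s⁻⁴.
Combining: lx⁻²·J·Sv²·Wb²·Gy² = (m⁴·cd⁻²) · (kg·m²·s⁻²) · (m⁴·s⁻⁴) · (kg²·m⁴·s⁻⁴·A⁻²) · (m⁴·s⁻⁴) = kg³·m¹⁸·s⁻¹⁴·A⁻²·cd⁻².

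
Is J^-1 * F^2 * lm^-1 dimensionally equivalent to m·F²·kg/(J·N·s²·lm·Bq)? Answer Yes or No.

No

Left side:
  J = N·m (work = force × distance),
      = kg·m²·s⁻².
  So J⁻¹ = kg⁻¹·m⁻²·s².
  F = C/V (capacitance = charge per voltage),
      = A·s/(kg·m²·s⁻³·A⁻¹) (substituting C and V),
      = kg⁻¹·m⁻²·s⁴·A².
  So F² = kg⁻²·m⁻⁴·s⁸·A⁴.
  lm = cd·sr = cd (luminous flux; sr is dimensionless).
  So lm⁻¹ = cd⁻¹.
  Combining: J⁻¹·F²·lm⁻¹ = (kg⁻¹·m⁻²·s²) · (kg⁻²·m⁻⁴·s⁸·A⁴) · cd⁻¹ = kg⁻³·m⁻⁶·s¹⁰·A⁴·cd⁻¹.
Right side:
  J = N·m (work = force × distance),
      = kg·m²·s⁻².
  So J⁻¹ = kg⁻¹·m⁻²·s².
  N = kg·m/s² = kg·m·s⁻² (force = mass × acceleration).
  So N⁻¹ = kg⁻¹·m⁻¹·s².
  F = C/V (capacitance = charge per voltage),
      = A·s/(kg·m²·s⁻³·A⁻¹) (substituting C and V),
      = kg⁻¹·m⁻²·s⁴·A².
  So F² = kg⁻²·m⁻⁴·s⁸·A⁴.
  lm = cd·sr = cd (luminous flux; sr is dimensionless).
  So lm⁻¹ = cd⁻¹.
  Bq = 1/s = s⁻¹ (activity is decays per second).
  So Bq⁻¹ = s.
  Combining: J⁻¹·N⁻¹·m·F²·s⁻²·lm⁻¹·Bq⁻¹·kg = (kg⁻¹·m⁻²·s²) · (kg⁻¹·m⁻¹·s²) · m · (kg⁻²·m⁻⁴·s⁸·A⁴) · s⁻² · cd⁻¹ · s · kg = kg⁻³·m⁻⁶·s¹¹·A⁴·cd⁻¹.
Left is kg⁻³·m⁻⁶·s¹⁰·A⁴·cd⁻¹; right is kg⁻³·m⁻⁶·s¹¹·A⁴·cd⁻¹ — different.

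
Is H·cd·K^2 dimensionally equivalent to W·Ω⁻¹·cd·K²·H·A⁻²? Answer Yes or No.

Left side:
  H = kg·m²·s⁻²·A⁻².
  Combining: H·cd·K² = (kg·m²·s⁻²·A⁻²) · cd · K² = kg·m²·s⁻²·A⁻²·K²·cd.
Right side:
  W = J/s (power = energy per time),
      = kg·m²·s⁻³.
  Ω = V/A (resistance = voltage per current),
      = kg·m²·s⁻³·A⁻².
  So Ω⁻¹ = kg⁻¹·m⁻²·s³·A².
  H = Wb/A (inductance = flux per current),
      = kg·m²·s⁻²·A⁻².
  Combining: W·Ω⁻¹·cd·K²·H·A⁻² = (kg·m²·s⁻³) · (kg⁻¹·m⁻²·s³·A²) · cd · K² · (kg·m²·s⁻²·A⁻²) · A⁻² = kg·m²·s⁻²·A⁻²·K²·cd.
Both reduce to kg·m²·s⁻²·A⁻²·K²·cd.

Yes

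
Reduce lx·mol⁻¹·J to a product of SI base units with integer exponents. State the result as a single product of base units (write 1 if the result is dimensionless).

lx = m⁻²·cd.
J = kg·m²·s⁻².
Combining: lx·mol⁻¹·J = (m⁻²·cd) · mol⁻¹ · (kg·m²·s⁻²) = kg·s⁻²·mol⁻¹·cd.

kg·s⁻²·mol⁻¹·cd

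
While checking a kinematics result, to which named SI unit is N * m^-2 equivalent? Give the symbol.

N = kg·m/s² = kg·m·s⁻² (force = mass × acceleration).
Combining: N·m⁻² = (kg·m·s⁻²) · m⁻² = kg·m⁻¹·s⁻².
kg·m⁻¹·s⁻² is the base-SI form of the pascal.

Pa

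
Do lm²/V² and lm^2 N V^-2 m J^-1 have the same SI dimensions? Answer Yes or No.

Left side:
  V = W/A (potential = power per current),
      = kg·m²·s⁻³·A⁻¹.
  So V⁻² = kg⁻²·m⁻⁴·s⁶·A².
  lm = cd·sr = cd (luminous flux; sr is dimensionless).
  So lm² = cd².
  Combining: V⁻²·lm² = (kg⁻²·m⁻⁴·s⁶·A²) · cd² = kg⁻²·m⁻⁴·s⁶·A²·cd².
Right side:
  lm = cd.
  So lm² = cd².
  N = kg·m·s⁻².
  V = kg·m²·s⁻³·A⁻¹.
  So V⁻² = kg⁻²·m⁻⁴·s⁶·A².
  J = kg·m²·s⁻².
  So J⁻¹ = kg⁻¹·m⁻²·s².
  Combining: lm²·N·V⁻²·m·J⁻¹ = cd² · (kg·m·s⁻²) · (kg⁻²·m⁻⁴·s⁶·A²) · m · (kg⁻¹·m⁻²·s²) = kg⁻²·m⁻⁴·s⁶·A²·cd².
Both reduce to kg⁻²·m⁻⁴·s⁶·A²·cd².

Yes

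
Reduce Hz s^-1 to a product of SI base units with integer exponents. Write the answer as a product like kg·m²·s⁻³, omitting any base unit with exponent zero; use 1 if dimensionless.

s⁻²

Hz = s⁻¹.
Combining: Hz·s⁻¹ = s⁻¹ · s⁻¹ = s⁻².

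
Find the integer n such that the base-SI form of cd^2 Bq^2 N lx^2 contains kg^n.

Bq = 1/s = s⁻¹ (activity is decays per second).
So Bq² = s⁻².
N = kg·m/s² = kg·m·s⁻² (force = mass × acceleration).
lx = lm/m² (illuminance = luminous flux per area),
    = m⁻²·cd.
So lx² = m⁻⁴·cd².
Combining: cd²·Bq²·N·lx² = cd² · s⁻² · (kg·m·s⁻²) · (m⁻⁴·cd²) = kg·m⁻³·s⁻⁴·cd⁴.
The exponent of kg is 1.

1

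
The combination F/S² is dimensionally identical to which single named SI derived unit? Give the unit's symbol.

H

F = kg⁻¹·m⁻²·s⁴·A².
S = kg⁻¹·m⁻²·s³·A².
So S⁻² = kg²·m⁴·s⁻⁶·A⁻⁴.
Combining: F·S⁻² = (kg⁻¹·m⁻²·s⁴·A²) · (kg²·m⁴·s⁻⁶·A⁻⁴) = kg·m²·s⁻²·A⁻².
kg·m²·s⁻²·A⁻² is the base-SI form of the henry.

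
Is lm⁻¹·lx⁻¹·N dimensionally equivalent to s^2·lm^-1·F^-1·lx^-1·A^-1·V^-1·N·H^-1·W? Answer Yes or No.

Yes

Left side:
  lm = cd·sr = cd (luminous flux; sr is dimensionless).
  So lm⁻¹ = cd⁻¹.
  lx = lm/m² (illuminance = luminous flux per area),
      = m⁻²·cd.
  So lx⁻¹ = m²·cd⁻¹.
  N = kg·m/s² = kg·m·s⁻² (force = mass × acceleration).
  Combining: lm⁻¹·lx⁻¹·N = cd⁻¹ · (m²·cd⁻¹) · (kg·m·s⁻²) = kg·m³·s⁻²·cd⁻².
Right side:
  lm = cd·sr = cd (luminous flux; sr is dimensionless).
  So lm⁻¹ = cd⁻¹.
  F = C/V (capacitance = charge per voltage),
      = A·s/(kg·m²·s⁻³·A⁻¹) (substituting C and V),
      = kg⁻¹·m⁻²·s⁴·A².
  So F⁻¹ = kg·m²·s⁻⁴·A⁻².
  lx = lm/m² (illuminance = luminous flux per area),
      = m⁻²·cd.
  So lx⁻¹ = m²·cd⁻¹.
  V = W/A (potential = power per current),
      = kg·m²·s⁻³·A⁻¹.
  So V⁻¹ = kg⁻¹·m⁻²·s³·A.
  N = kg·m/s² = kg·m·s⁻² (force = mass × acceleration).
  H = Wb/A (inductance = flux per current),
      = kg·m²·s⁻²·A⁻².
  So H⁻¹ = kg⁻¹·m⁻²·s²·A².
  W = J/s (power = energy per time),
      = kg·m²·s⁻³.
  Combining: s²·lm⁻¹·F⁻¹·lx⁻¹·A⁻¹·V⁻¹·N·H⁻¹·W = s² · cd⁻¹ · (kg·m²·s⁻⁴·A⁻²) · (m²·cd⁻¹) · A⁻¹ · (kg⁻¹·m⁻²·s³·A) · (kg·m·s⁻²) · (kg⁻¹·m⁻²·s²·A²) · (kg·m²·s⁻³) = kg·m³·s⁻²·cd⁻².
Both reduce to kg·m³·s⁻²·cd⁻².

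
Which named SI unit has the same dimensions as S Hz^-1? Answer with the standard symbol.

S = kg⁻¹·m⁻²·s³·A².
Hz = s⁻¹.
So Hz⁻¹ = s.
Combining: S·Hz⁻¹ = (kg⁻¹·m⁻²·s³·A²) · s = kg⁻¹·m⁻²·s⁴·A².
kg⁻¹·m⁻²·s⁴·A² is the base-SI form of the farad.

F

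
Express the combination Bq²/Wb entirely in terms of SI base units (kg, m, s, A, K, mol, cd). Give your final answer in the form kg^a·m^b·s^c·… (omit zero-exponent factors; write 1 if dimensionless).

kg⁻¹·m⁻²·A

Wb = kg·m²·s⁻²·A⁻¹.
So Wb⁻¹ = kg⁻¹·m⁻²·s²·A.
Bq = s⁻¹.
So Bq² = s⁻².
Combining: Wb⁻¹·Bq² = (kg⁻¹·m⁻²·s²·A) · s⁻² = kg⁻¹·m⁻²·A.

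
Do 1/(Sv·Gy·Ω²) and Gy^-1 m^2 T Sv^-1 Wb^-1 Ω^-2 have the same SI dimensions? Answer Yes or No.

Yes

Left side:
  Sv = m²·s⁻².
  So Sv⁻¹ = m⁻²·s².
  Gy = m²·s⁻².
  So Gy⁻¹ = m⁻²·s².
  Ω = kg·m²·s⁻³·A⁻².
  So Ω⁻² = kg⁻²·m⁻⁴·s⁶·A⁴.
  Combining: Sv⁻¹·Gy⁻¹·Ω⁻² = (m⁻²·s²) · (m⁻²·s²) · (kg⁻²·m⁻⁴·s⁶·A⁴) = kg⁻²·m⁻⁸·s¹⁰·A⁴.
Right side:
  Gy = J/kg (absorbed dose = energy per mass),
      = m²·s⁻².
  So Gy⁻¹ = m⁻²·s².
  T = Wb/m² (flux density = flux per area),
      = kg·s⁻²·A⁻¹.
  Sv = J/kg (equivalent dose = energy per mass),
      = m²·s⁻².
  So Sv⁻¹ = m⁻²·s².
  Wb = V·s (flux: a volt is a weber per second),
      = kg·m²·s⁻²·A⁻¹.
  So Wb⁻¹ = kg⁻¹·m⁻²·s²·A.
  Ω = V/A (resistance = voltage per current),
      = kg·m²·s⁻³·A⁻².
  So Ω⁻² = kg⁻²·m⁻⁴·s⁶·A⁴.
  Combining: Gy⁻¹·m²·T·Sv⁻¹·Wb⁻¹·Ω⁻² = (m⁻²·s²) · m² · (kg·s⁻²·A⁻¹) · (m⁻²·s²) · (kg⁻¹·m⁻²·s²·A) · (kg⁻²·m⁻⁴·s⁶·A⁴) = kg⁻²·m⁻⁸·s¹⁰·A⁴.
Both reduce to kg⁻²·m⁻⁸·s¹⁰·A⁴.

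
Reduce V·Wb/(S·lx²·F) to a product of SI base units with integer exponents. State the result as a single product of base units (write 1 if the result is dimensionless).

S = 1/Ω (conductance is reciprocal resistance),
    = kg⁻¹·m⁻²·s³·A².
So S⁻¹ = kg·m²·s⁻³·A⁻².
lx = lm/m² (illuminance = luminous flux per area),
    = m⁻²·cd.
So lx⁻² = m⁴·cd⁻².
F = C/V (capacitance = charge per voltage),
    = A·s/(kg·m²·s⁻³·A⁻¹) (substituting C and V),
    = kg⁻¹·m⁻²·s⁴·A².
So F⁻¹ = kg·m²·s⁻⁴·A⁻².
V = W/A (potential = power per current),
    = kg·m²·s⁻³·A⁻¹.
Wb = V·s (flux: a volt is a weber per second),
    = kg·m²·s⁻²·A⁻¹.
Combining: S⁻¹·lx⁻²·F⁻¹·V·Wb = (kg·m²·s⁻³·A⁻²) · (m⁴·cd⁻²) · (kg·m²·s⁻⁴·A⁻²) · (kg·m²·s⁻³·A⁻¹) · (kg·m²·s⁻²·A⁻¹) = kg⁴·m¹²·s⁻¹²·A⁻⁶·cd⁻².

kg⁴·m¹²·s⁻¹²·A⁻⁶·cd⁻²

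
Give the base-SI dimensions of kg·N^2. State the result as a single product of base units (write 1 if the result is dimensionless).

N = kg·m/s² = kg·m·s⁻² (force = mass × acceleration).
So N² = kg²·m²·s⁻⁴.
Combining: kg·N² = kg · (kg²·m²·s⁻⁴) = kg³·m²·s⁻⁴.

kg³·m²·s⁻⁴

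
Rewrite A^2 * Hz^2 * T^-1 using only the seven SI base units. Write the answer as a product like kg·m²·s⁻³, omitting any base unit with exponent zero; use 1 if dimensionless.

kg⁻¹·A³

Hz = 1/s = s⁻¹ (frequency is cycles per second).
So Hz² = s⁻².
T = Wb/m² (flux density = flux per area),
    = kg·s⁻²·A⁻¹.
So T⁻¹ = kg⁻¹·s²·A.
Combining: A²·Hz²·T⁻¹ = A² · s⁻² · (kg⁻¹·s²·A) = kg⁻¹·A³.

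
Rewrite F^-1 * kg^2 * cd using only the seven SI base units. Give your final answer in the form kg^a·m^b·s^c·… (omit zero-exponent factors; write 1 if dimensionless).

kg³·m²·s⁻⁴·A⁻²·cd

F = C/V (capacitance = charge per voltage),
    = A·s/(kg·m²·s⁻³·A⁻¹) (substituting C and V),
    = kg⁻¹·m⁻²·s⁴·A².
So F⁻¹ = kg·m²·s⁻⁴·A⁻².
Combining: F⁻¹·kg²·cd = (kg·m²·s⁻⁴·A⁻²) · kg² · cd = kg³·m²·s⁻⁴·A⁻²·cd.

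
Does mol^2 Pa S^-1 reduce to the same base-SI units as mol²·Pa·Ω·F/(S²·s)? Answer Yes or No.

No

Left side:
  Pa = kg·m⁻¹·s⁻².
  S = kg⁻¹·m⁻²·s³·A².
  So S⁻¹ = kg·m²·s⁻³·A⁻².
  Combining: mol²·Pa·S⁻¹ = mol² · (kg·m⁻¹·s⁻²) · (kg·m²·s⁻³·A⁻²) = kg²·m·s⁻⁵·A⁻²·mol².
Right side:
  S = kg⁻¹·m⁻²·s³·A².
  So S⁻² = kg²·m⁴·s⁻⁶·A⁻⁴.
  Pa = kg·m⁻¹·s⁻².
  Ω = kg·m²·s⁻³·A⁻².
  F = kg⁻¹·m⁻²·s⁴·A².
  Combining: mol²·S⁻²·Pa·Ω·s⁻¹·F = mol² · (kg²·m⁴·s⁻⁶·A⁻⁴) · (kg·m⁻¹·s⁻²) · (kg·m²·s⁻³·A⁻²) · s⁻¹ · (kg⁻¹·m⁻²·s⁴·A²) = kg³·m³·s⁻⁸·A⁻⁴·mol².
Left is kg²·m·s⁻⁵·A⁻²·mol²; right is kg³·m³·s⁻⁸·A⁻⁴·mol² — different.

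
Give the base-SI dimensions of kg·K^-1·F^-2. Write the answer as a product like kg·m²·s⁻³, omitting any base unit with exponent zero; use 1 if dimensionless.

F = kg⁻¹·m⁻²·s⁴·A².
So F⁻² = kg²·m⁴·s⁻⁸·A⁻⁴.
Combining: kg·K⁻¹·F⁻² = kg · K⁻¹ · (kg²·m⁴·s⁻⁸·A⁻⁴) = kg³·m⁴·s⁻⁸·A⁻⁴·K⁻¹.

kg³·m⁴·s⁻⁸·A⁻⁴·K⁻¹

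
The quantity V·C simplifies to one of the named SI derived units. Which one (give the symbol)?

J

V = W/A (potential = power per current),
    = kg·m²·s⁻³·A⁻¹.
C = A·s = s·A (charge = current × time).
Combining: V·C = (kg·m²·s⁻³·A⁻¹) · (s·A) = kg·m²·s⁻².
kg·m²·s⁻² is the base-SI form of the joule.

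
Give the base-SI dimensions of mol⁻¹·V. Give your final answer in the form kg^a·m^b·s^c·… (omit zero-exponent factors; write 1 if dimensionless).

V = W/A (potential = power per current),
    = kg·m²·s⁻³·A⁻¹.
Combining: mol⁻¹·V = mol⁻¹ · (kg·m²·s⁻³·A⁻¹) = kg·m²·s⁻³·A⁻¹·mol⁻¹.

kg·m²·s⁻³·A⁻¹·mol⁻¹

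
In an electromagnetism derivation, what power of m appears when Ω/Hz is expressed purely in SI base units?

Ω = V/A (resistance = voltage per current),
    = kg·m²·s⁻³·A⁻².
Hz = 1/s = s⁻¹ (frequency is cycles per second).
So Hz⁻¹ = s.
Combining: Ω·Hz⁻¹ = (kg·m²·s⁻³·A⁻²) · s = kg·m²·s⁻²·A⁻².
The exponent of m is 2.

2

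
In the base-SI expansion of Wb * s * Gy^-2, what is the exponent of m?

-2

Wb = V·s (flux: a volt is a weber per second),
    = kg·m²·s⁻²·A⁻¹.
Gy = J/kg (absorbed dose = energy per mass),
    = m²·s⁻².
So Gy⁻² = m⁻⁴·s⁴.
Combining: Wb·s·Gy⁻² = (kg·m²·s⁻²·A⁻¹) · s · (m⁻⁴·s⁴) = kg·m⁻²·s³·A⁻¹.
The exponent of m is -2.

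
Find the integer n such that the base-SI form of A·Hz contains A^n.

Hz = s⁻¹.
Combining: A·Hz = A · s⁻¹ = s⁻¹·A.
The exponent of A is 1.

1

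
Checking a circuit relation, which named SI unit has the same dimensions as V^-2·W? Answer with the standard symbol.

V = W/A (potential = power per current),
    = kg·m²·s⁻³·A⁻¹.
So V⁻² = kg⁻²·m⁻⁴·s⁶·A².
W = J/s (power = energy per time),
    = kg·m²·s⁻³.
Combining: V⁻²·W = (kg⁻²·m⁻⁴·s⁶·A²) · (kg·m²·s⁻³) = kg⁻¹·m⁻²·s³·A².
kg⁻¹·m⁻²·s³·A² is the base-SI form of the siemens.

S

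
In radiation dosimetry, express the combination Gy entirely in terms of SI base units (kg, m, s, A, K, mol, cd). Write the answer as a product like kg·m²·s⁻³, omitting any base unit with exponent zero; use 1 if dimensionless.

Gy = J/kg (absorbed dose = energy per mass),
    = m²·s⁻².

m²·s⁻²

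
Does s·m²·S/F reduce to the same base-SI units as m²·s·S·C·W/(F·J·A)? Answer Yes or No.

Yes

Left side:
  F = kg⁻¹·m⁻²·s⁴·A².
  So F⁻¹ = kg·m²·s⁻⁴·A⁻².
  S = kg⁻¹·m⁻²·s³·A².
  Combining: F⁻¹·s·m²·S = (kg·m²·s⁻⁴·A⁻²) · s · m² · (kg⁻¹·m⁻²·s³·A²) = m².
Right side:
  F = kg⁻¹·m⁻²·s⁴·A².
  So F⁻¹ = kg·m²·s⁻⁴·A⁻².
  S = kg⁻¹·m⁻²·s³·A².
  C = s·A.
  W = kg·m²·s⁻³.
  J = kg·m²·s⁻².
  So J⁻¹ = kg⁻¹·m⁻²·s².
  Combining: F⁻¹·m²·s·S·C·W·J⁻¹·A⁻¹ = (kg·m²·s⁻⁴·A⁻²) · m² · s · (kg⁻¹·m⁻²·s³·A²) · (s·A) · (kg·m²·s⁻³) · (kg⁻¹·m⁻²·s²) · A⁻¹ = m².
Both reduce to m².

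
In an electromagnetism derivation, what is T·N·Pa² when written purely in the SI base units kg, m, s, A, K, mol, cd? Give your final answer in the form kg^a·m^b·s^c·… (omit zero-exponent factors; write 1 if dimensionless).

kg⁴·m⁻¹·s⁻⁸·A⁻¹

T = kg·s⁻²·A⁻¹.
N = kg·m·s⁻².
Pa = kg·m⁻¹·s⁻².
So Pa² = kg²·m⁻²·s⁻⁴.
Combining: T·N·Pa² = (kg·s⁻²·A⁻¹) · (kg·m·s⁻²) · (kg²·m⁻²·s⁻⁴) = kg⁴·m⁻¹·s⁻⁸·A⁻¹.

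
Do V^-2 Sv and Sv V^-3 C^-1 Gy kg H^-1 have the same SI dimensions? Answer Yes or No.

No

Left side:
  V = W/A (potential = power per current),
      = kg·m²·s⁻³·A⁻¹.
  So V⁻² = kg⁻²·m⁻⁴·s⁶·A².
  Sv = J/kg (equivalent dose = energy per mass),
      = m²·s⁻².
  Combining: V⁻²·Sv = (kg⁻²·m⁻⁴·s⁶·A²) · (m²·s⁻²) = kg⁻²·m⁻²·s⁴·A².
Right side:
  Sv = m²·s⁻².
  V = kg·m²·s⁻³·A⁻¹.
  So V⁻³ = kg⁻³·m⁻⁶·s⁹·A³.
  C = s·A.
  So C⁻¹ = s⁻¹·A⁻¹.
  Gy = m²·s⁻².
  H = kg·m²·s⁻²·A⁻².
  So H⁻¹ = kg⁻¹·m⁻²·s²·A².
  Combining: Sv·V⁻³·C⁻¹·Gy·kg·H⁻¹ = (m²·s⁻²) · (kg⁻³·m⁻⁶·s⁹·A³) · (s⁻¹·A⁻¹) · (m²·s⁻²) · kg · (kg⁻¹·m⁻²·s²·A²) = kg⁻³·m⁻⁴·s⁶·A⁴.
Left is kg⁻²·m⁻²·s⁴·A²; right is kg⁻³·m⁻⁴·s⁶·A⁴ — different.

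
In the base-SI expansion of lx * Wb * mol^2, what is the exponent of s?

-2

lx = m⁻²·cd.
Wb = kg·m²·s⁻²·A⁻¹.
Combining: lx·Wb·mol² = (m⁻²·cd) · (kg·m²·s⁻²·A⁻¹) · mol² = kg·s⁻²·A⁻¹·mol²·cd.
The exponent of s is -2.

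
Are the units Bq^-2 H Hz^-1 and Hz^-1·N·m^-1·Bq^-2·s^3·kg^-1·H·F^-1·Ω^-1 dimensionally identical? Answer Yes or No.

Yes

Left side:
  Bq = 1/s = s⁻¹ (activity is decays per second).
  So Bq⁻² = s².
  H = Wb/A (inductance = flux per current),
      = kg·m²·s⁻²·A⁻².
  Hz = 1/s = s⁻¹ (frequency is cycles per second).
  So Hz⁻¹ = s.
  Combining: Bq⁻²·H·Hz⁻¹ = s² · (kg·m²·s⁻²·A⁻²) · s = kg·m²·s·A⁻².
Right side:
  Hz = 1/s = s⁻¹ (frequency is cycles per second).
  So Hz⁻¹ = s.
  N = kg·m/s² = kg·m·s⁻² (force = mass × acceleration).
  Bq = 1/s = s⁻¹ (activity is decays per second).
  So Bq⁻² = s².
  H = Wb/A (inductance = flux per current),
      = kg·m²·s⁻²·A⁻².
  F = C/V (capacitance = charge per voltage),
      = A·s/(kg·m²·s⁻³·A⁻¹) (substituting C and V),
      = kg⁻¹·m⁻²·s⁴·A².
  So F⁻¹ = kg·m²·s⁻⁴·A⁻².
  Ω = V/A (resistance = voltage per current),
      = kg·m²·s⁻³·A⁻².
  So Ω⁻¹ = kg⁻¹·m⁻²·s³·A².
  Combining: Hz⁻¹·N·m⁻¹·Bq⁻²·s³·kg⁻¹·H·F⁻¹·Ω⁻¹ = s · (kg·m·s⁻²) · m⁻¹ · s² · s³ · kg⁻¹ · (kg·m²·s⁻²·A⁻²) · (kg·m²·s⁻⁴·A⁻²) · (kg⁻¹·m⁻²·s³·A²) = kg·m²·s·A⁻².
Both reduce to kg·m²·s·A⁻².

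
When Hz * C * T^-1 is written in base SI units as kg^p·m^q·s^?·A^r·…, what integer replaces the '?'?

Hz = 1/s = s⁻¹ (frequency is cycles per second).
C = A·s = s·A (charge = current × time).
T = Wb/m² (flux density = flux per area),
    = kg·s⁻²·A⁻¹.
So T⁻¹ = kg⁻¹·s²·A.
Combining: Hz·C·T⁻¹ = s⁻¹ · (s·A) · (kg⁻¹·s²·A) = kg⁻¹·s²·A².
The exponent of s is 2.

2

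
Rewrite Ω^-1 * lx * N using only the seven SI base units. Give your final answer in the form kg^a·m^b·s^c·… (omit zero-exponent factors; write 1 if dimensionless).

Ω = kg·m²·s⁻³·A⁻².
So Ω⁻¹ = kg⁻¹·m⁻²·s³·A².
lx = m⁻²·cd.
N = kg·m·s⁻².
Combining: Ω⁻¹·lx·N = (kg⁻¹·m⁻²·s³·A²) · (m⁻²·cd) · (kg·m·s⁻²) = m⁻³·s·A²·cd.

m⁻³·s·A²·cd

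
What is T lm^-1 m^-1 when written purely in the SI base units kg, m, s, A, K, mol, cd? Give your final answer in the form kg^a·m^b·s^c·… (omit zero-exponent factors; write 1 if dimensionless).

T = kg·s⁻²·A⁻¹.
lm = cd.
So lm⁻¹ = cd⁻¹.
Combining: T·lm⁻¹·m⁻¹ = (kg·s⁻²·A⁻¹) · cd⁻¹ · m⁻¹ = kg·m⁻¹·s⁻²·A⁻¹·cd⁻¹.

kg·m⁻¹·s⁻²·A⁻¹·cd⁻¹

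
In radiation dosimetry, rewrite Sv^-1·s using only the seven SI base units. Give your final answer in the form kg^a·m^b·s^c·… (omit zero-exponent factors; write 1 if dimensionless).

m⁻²·s³

Sv = J/kg (equivalent dose = energy per mass),
    = m²·s⁻².
So Sv⁻¹ = m⁻²·s².
Combining: Sv⁻¹·s = (m⁻²·s²) · s = m⁻²·s³.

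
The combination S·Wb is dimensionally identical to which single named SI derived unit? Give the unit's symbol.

C

S = 1/Ω (conductance is reciprocal resistance),
    = kg⁻¹·m⁻²·s³·A².
Wb = V·s (flux: a volt is a weber per second),
    = kg·m²·s⁻²·A⁻¹.
Combining: S·Wb = (kg⁻¹·m⁻²·s³·A²) · (kg·m²·s⁻²·A⁻¹) = s·A.
s·A is the base-SI form of the coulomb.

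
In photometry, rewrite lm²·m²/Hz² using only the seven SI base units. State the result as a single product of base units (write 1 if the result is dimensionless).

m²·s²·cd²

Hz = 1/s = s⁻¹ (frequency is cycles per second).
So Hz⁻² = s².
lm = cd·sr = cd (luminous flux; sr is dimensionless).
So lm² = cd².
Combining: Hz⁻²·lm²·m² = s² · cd² · m² = m²·s²·cd².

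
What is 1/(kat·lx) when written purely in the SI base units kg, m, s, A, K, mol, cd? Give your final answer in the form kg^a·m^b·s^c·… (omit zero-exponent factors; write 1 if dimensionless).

m²·s·mol⁻¹·cd⁻¹

kat = mol/s = s⁻¹·mol (catalytic activity).
So kat⁻¹ = s·mol⁻¹.
lx = lm/m² (illuminance = luminous flux per area),
    = m⁻²·cd.
So lx⁻¹ = m²·cd⁻¹.
Combining: kat⁻¹·lx⁻¹ = (s·mol⁻¹) · (m²·cd⁻¹) = m²·s·mol⁻¹·cd⁻¹.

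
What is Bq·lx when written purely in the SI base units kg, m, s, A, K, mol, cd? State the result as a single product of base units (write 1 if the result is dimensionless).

m⁻²·s⁻¹·cd

Bq = 1/s = s⁻¹ (activity is decays per second).
lx = lm/m² (illuminance = luminous flux per area),
    = m⁻²·cd.
Combining: Bq·lx = s⁻¹ · (m⁻²·cd) = m⁻²·s⁻¹·cd.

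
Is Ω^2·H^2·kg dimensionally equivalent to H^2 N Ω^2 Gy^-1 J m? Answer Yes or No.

Left side:
  Ω = V/A (resistance = voltage per current),
      = kg·m²·s⁻³·A⁻².
  So Ω² = kg²·m⁴·s⁻⁶·A⁻⁴.
  H = Wb/A (inductance = flux per current),
      = kg·m²·s⁻²·A⁻².
  So H² = kg²·m⁴·s⁻⁴·A⁻⁴.
  Combining: Ω²·H²·kg = (kg²·m⁴·s⁻⁶·A⁻⁴) · (kg²·m⁴·s⁻⁴·A⁻⁴) · kg = kg⁵·m⁸·s⁻¹⁰·A⁻⁸.
Right side:
  H = Wb/A (inductance = flux per current),
      = kg·m²·s⁻²·A⁻².
  So H² = kg²·m⁴·s⁻⁴·A⁻⁴.
  N = kg·m/s² = kg·m·s⁻² (force = mass × acceleration).
  Ω = V/A (resistance = voltage per current),
      = kg·m²·s⁻³·A⁻².
  So Ω² = kg²·m⁴·s⁻⁶·A⁻⁴.
  Gy = J/kg (absorbed dose = energy per mass),
      = m²·s⁻².
  So Gy⁻¹ = m⁻²·s².
  J = N·m (work = force × distance),
      = kg·m²·s⁻².
  Combining: H²·N·Ω²·Gy⁻¹·J·m = (kg²·m⁴·s⁻⁴·A⁻⁴) · (kg·m·s⁻²) · (kg²·m⁴·s⁻⁶·A⁻⁴) · (m⁻²·s²) · (kg·m²·s⁻²) · m = kg⁶·m¹⁰·s⁻¹²·A⁻⁸.
Left is kg⁵·m⁸·s⁻¹⁰·A⁻⁸; right is kg⁶·m¹⁰·s⁻¹²·A⁻⁸ — different.

No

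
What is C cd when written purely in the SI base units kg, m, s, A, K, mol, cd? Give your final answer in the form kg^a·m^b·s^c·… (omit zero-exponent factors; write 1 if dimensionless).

C = s·A.
Combining: C·cd = (s·A) · cd = s·A·cd.

s·A·cd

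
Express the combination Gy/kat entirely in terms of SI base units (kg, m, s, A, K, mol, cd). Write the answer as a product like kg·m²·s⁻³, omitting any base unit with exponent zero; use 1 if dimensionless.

m²·s⁻¹·mol⁻¹

kat = mol/s = s⁻¹·mol (catalytic activity).
So kat⁻¹ = s·mol⁻¹.
Gy = J/kg (absorbed dose = energy per mass),
    = m²·s⁻².
Combining: kat⁻¹·Gy = (s·mol⁻¹) · (m²·s⁻²) = m²·s⁻¹·mol⁻¹.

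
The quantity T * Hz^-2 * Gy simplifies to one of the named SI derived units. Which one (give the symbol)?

T = Wb/m² (flux density = flux per area),
    = kg·s⁻²·A⁻¹.
Hz = 1/s = s⁻¹ (frequency is cycles per second).
So Hz⁻² = s².
Gy = J/kg (absorbed dose = energy per mass),
    = m²·s⁻².
Combining: T·Hz⁻²·Gy = (kg·s⁻²·A⁻¹) · s² · (m²·s⁻²) = kg·m²·s⁻²·A⁻¹.
kg·m²·s⁻²·A⁻¹ is the base-SI form of the weber.

Wb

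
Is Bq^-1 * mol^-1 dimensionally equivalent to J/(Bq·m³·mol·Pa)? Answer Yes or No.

Yes

Left side:
  Bq = 1/s = s⁻¹ (activity is decays per second).
  So Bq⁻¹ = s.
  Combining: Bq⁻¹·mol⁻¹ = s · mol⁻¹ = s·mol⁻¹.
Right side:
  Bq = 1/s = s⁻¹ (activity is decays per second).
  So Bq⁻¹ = s.
  J = N·m (work = force × distance),
      = kg·m²·s⁻².
  Pa = N/m² (pressure = force per area),
      = kg·m⁻¹·s⁻².
  So Pa⁻¹ = kg⁻¹·m·s².
  Combining: Bq⁻¹·m⁻³·mol⁻¹·J·Pa⁻¹ = s · m⁻³ · mol⁻¹ · (kg·m²·s⁻²) · (kg⁻¹·m·s²) = s·mol⁻¹.
Both reduce to s·mol⁻¹.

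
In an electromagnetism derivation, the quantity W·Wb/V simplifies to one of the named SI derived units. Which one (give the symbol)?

J

V = kg·m²·s⁻³·A⁻¹.
So V⁻¹ = kg⁻¹·m⁻²·s³·A.
W = kg·m²·s⁻³.
Wb = kg·m²·s⁻²·A⁻¹.
Combining: V⁻¹·W·Wb = (kg⁻¹·m⁻²·s³·A) · (kg·m²·s⁻³) · (kg·m²·s⁻²·A⁻¹) = kg·m²·s⁻².
kg·m²·s⁻² is the base-SI form of the joule.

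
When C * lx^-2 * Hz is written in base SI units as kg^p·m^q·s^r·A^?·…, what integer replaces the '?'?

C = s·A.
lx = m⁻²·cd.
So lx⁻² = m⁴·cd⁻².
Hz = s⁻¹.
Combining: C·lx⁻²·Hz = (s·A) · (m⁴·cd⁻²) · s⁻¹ = m⁴·A·cd⁻².
The exponent of A is 1.

1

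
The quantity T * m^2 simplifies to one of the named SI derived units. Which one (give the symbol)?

Wb

T = Wb/m² (flux density = flux per area),
    = kg·s⁻²·A⁻¹.
Combining: T·m² = (kg·s⁻²·A⁻¹) · m² = kg·m²·s⁻²·A⁻¹.
kg·m²·s⁻²·A⁻¹ is the base-SI form of the weber.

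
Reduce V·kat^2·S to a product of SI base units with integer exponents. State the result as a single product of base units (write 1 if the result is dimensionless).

V = kg·m²·s⁻³·A⁻¹.
kat = s⁻¹·mol.
So kat² = s⁻²·mol².
S = kg⁻¹·m⁻²·s³·A².
Combining: V·kat²·S = (kg·m²·s⁻³·A⁻¹) · (s⁻²·mol²) · (kg⁻¹·m⁻²·s³·A²) = s⁻²·A·mol².

s⁻²·A·mol²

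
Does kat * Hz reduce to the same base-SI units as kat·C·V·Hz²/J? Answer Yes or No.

Left side:
  kat = s⁻¹·mol.
  Hz = s⁻¹.
  Combining: kat·Hz = (s⁻¹·mol) · s⁻¹ = s⁻²·mol.
Right side:
  kat = mol/s = s⁻¹·mol (catalytic activity).
  C = A·s = s·A (charge = current × time).
  V = W/A (potential = power per current),
      = kg·m²·s⁻³·A⁻¹.
  J = N·m (work = force × distance),
      = kg·m²·s⁻².
  So J⁻¹ = kg⁻¹·m⁻²·s².
  Hz = 1/s = s⁻¹ (frequency is cycles per second).
  So Hz² = s⁻².
  Combining: kat·C·V·J⁻¹·Hz² = (s⁻¹·mol) · (s·A) · (kg·m²·s⁻³·A⁻¹) · (kg⁻¹·m⁻²·s²) · s⁻² = s⁻³·mol.
Left is s⁻²·mol; right is s⁻³·mol — different.

No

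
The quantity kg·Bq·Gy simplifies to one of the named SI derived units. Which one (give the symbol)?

Bq = 1/s = s⁻¹ (activity is decays per second).
Gy = J/kg (absorbed dose = energy per mass),
    = m²·s⁻².
Combining: kg·Bq·Gy = kg · s⁻¹ · (m²·s⁻²) = kg·m²·s⁻³.
kg·m²·s⁻³ is the base-SI form of the watt.

W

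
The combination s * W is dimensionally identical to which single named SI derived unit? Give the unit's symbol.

J

W = kg·m²·s⁻³.
Combining: s·W = s · (kg·m²·s⁻³) = kg·m²·s⁻².
kg·m²·s⁻² is the base-SI form of the joule.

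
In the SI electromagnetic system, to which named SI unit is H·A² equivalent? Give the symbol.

H = Wb/A (inductance = flux per current),
    = kg·m²·s⁻²·A⁻².
Combining: H·A² = (kg·m²·s⁻²·A⁻²) · A² = kg·m²·s⁻².
kg·m²·s⁻² is the base-SI form of the joule.

J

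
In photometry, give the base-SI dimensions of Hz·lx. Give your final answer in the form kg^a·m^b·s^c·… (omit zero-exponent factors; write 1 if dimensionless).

m⁻²·s⁻¹·cd

Hz = 1/s = s⁻¹ (frequency is cycles per second).
lx = lm/m² (illuminance = luminous flux per area),
    = m⁻²·cd.
Combining: Hz·lx = s⁻¹ · (m⁻²·cd) = m⁻²·s⁻¹·cd.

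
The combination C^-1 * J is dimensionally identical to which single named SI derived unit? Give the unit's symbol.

C = A·s = s·A (charge = current × time).
So C⁻¹ = s⁻¹·A⁻¹.
J = N·m (work = force × distance),
    = kg·m²·s⁻².
Combining: C⁻¹·J = (s⁻¹·A⁻¹) · (kg·m²·s⁻²) = kg·m²·s⁻³·A⁻¹.
kg·m²·s⁻³·A⁻¹ is the base-SI form of the volt.

V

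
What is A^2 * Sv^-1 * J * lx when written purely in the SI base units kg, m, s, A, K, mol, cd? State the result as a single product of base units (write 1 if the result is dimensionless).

Sv = J/kg (equivalent dose = energy per mass),
    = m²·s⁻².
So Sv⁻¹ = m⁻²·s².
J = N·m (work = force × distance),
    = kg·m²·s⁻².
lx = lm/m² (illuminance = luminous flux per area),
    = m⁻²·cd.
Combining: A²·Sv⁻¹·J·lx = A² · (m⁻²·s²) · (kg·m²·s⁻²) · (m⁻²·cd) = kg·m⁻²·A²·cd.

kg·m⁻²·A²·cd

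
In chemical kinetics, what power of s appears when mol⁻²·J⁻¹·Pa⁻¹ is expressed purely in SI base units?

4

J = kg·m²·s⁻².
So J⁻¹ = kg⁻¹·m⁻²·s².
Pa = kg·m⁻¹·s⁻².
So Pa⁻¹ = kg⁻¹·m·s².
Combining: mol⁻²·J⁻¹·Pa⁻¹ = mol⁻² · (kg⁻¹·m⁻²·s²) · (kg⁻¹·m·s²) = kg⁻²·m⁻¹·s⁴·mol⁻².
The exponent of s is 4.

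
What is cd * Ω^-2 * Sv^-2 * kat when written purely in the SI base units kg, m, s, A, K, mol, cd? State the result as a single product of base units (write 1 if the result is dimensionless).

Ω = V/A (resistance = voltage per current),
    = kg·m²·s⁻³·A⁻².
So Ω⁻² = kg⁻²·m⁻⁴·s⁶·A⁴.
Sv = J/kg (equivalent dose = energy per mass),
    = m²·s⁻².
So Sv⁻² = m⁻⁴·s⁴.
kat = mol/s = s⁻¹·mol (catalytic activity).
Combining: cd·Ω⁻²·Sv⁻²·kat = cd · (kg⁻²·m⁻⁴·s⁶·A⁴) · (m⁻⁴·s⁴) · (s⁻¹·mol) = kg⁻²·m⁻⁸·s⁹·A⁴·mol·cd.

kg⁻²·m⁻⁸·s⁹·A⁴·mol·cd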